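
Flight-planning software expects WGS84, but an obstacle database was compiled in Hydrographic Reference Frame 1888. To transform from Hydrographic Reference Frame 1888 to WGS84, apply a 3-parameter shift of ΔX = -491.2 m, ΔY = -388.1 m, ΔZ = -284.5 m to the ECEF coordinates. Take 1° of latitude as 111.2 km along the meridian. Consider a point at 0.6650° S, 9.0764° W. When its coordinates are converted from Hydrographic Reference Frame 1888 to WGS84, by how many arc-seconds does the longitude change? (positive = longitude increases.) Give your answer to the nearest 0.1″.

sin φ = -0.011606, cos φ = 0.999933, sin λ = -0.157751, cos λ = 0.987479.
East component: ΔE = −sin λ·ΔX + cos λ·ΔY = −(-0.157751)(-491.2) + (0.987479)(-388.1) = -460.73 m.
1° of latitude spans 111200 m; at latitude φ, 1° of longitude spans that × cos φ = 111192.5 m, so Δλ = -460.73 / 111192.5 × 3600 = -14.917″.

Δλ = -14.9″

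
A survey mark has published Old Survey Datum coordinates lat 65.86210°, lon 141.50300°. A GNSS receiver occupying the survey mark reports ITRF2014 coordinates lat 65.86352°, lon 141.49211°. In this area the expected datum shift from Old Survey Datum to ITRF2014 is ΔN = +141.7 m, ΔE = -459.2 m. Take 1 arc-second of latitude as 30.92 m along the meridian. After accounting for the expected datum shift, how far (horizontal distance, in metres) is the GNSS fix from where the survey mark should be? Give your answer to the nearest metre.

40 m

Observed coordinate differences: Δφ = +0.00142°, Δλ = -0.01089°.
Converting to metres (1° lat = 111312 m, cos φ = 0.408934): observed ΔN = 158.1 m, observed ΔE = -495.7 m.
Subtracting the expected shift leaves a residual of 158.1 − (141.7) = 16.4 m north and -495.7 − (-459.2) = -36.5 m east.
Residual distance = √(16.4² + (-36.5)²) = 40.0 m.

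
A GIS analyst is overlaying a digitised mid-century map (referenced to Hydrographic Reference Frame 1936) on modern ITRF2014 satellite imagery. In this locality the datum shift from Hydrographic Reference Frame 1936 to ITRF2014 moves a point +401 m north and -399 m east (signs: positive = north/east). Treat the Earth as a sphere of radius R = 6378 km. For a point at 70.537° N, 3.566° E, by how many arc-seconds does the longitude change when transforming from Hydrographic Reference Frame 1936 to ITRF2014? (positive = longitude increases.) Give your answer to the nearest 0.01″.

At latitude 70.537°, cos φ = 0.333198.
One radian of longitude at latitude φ spans R cos φ, so Δλ = ΔE / (R cos φ) = -399.0 / (6378000 × 0.333198) = -1.8775e-04 rad = -38.727″.

Δλ = -38.73″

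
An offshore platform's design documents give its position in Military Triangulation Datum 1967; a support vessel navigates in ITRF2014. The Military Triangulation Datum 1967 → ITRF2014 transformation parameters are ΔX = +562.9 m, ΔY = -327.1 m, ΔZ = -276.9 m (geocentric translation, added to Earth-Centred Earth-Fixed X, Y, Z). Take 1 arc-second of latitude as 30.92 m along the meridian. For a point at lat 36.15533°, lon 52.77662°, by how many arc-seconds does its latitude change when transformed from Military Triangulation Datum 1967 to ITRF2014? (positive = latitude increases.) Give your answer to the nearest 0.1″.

Δφ = -8.8″

sin φ = 0.589976, cos φ = 0.807421, sin λ = 0.796283, cos λ = 0.604924.
North component: ΔN = −sin φ cos λ·ΔX − sin φ sin λ·ΔY + cos φ·ΔZ = −(0.589976)(0.604924)(562.9) − (0.589976)(0.796283)(-327.1) + (0.807421)(-276.9) = -270.80 m.
1° of latitude spans 3600 × 30.92 = 111312 m, so Δφ = -270.80 / 111312 × 3600 = -8.758″.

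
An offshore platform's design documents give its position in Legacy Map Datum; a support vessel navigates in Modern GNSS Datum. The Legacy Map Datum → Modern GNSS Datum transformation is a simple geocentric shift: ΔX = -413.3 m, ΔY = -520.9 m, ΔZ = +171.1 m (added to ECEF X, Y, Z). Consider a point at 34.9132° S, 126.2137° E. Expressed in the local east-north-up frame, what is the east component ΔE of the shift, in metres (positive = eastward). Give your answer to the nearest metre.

At φ = -34.9132°, λ = 126.2137°: sin φ = -0.572335, cos φ = 0.820020, sin λ = 0.806819, cos λ = -0.590799.
ΔE = −sin λ·ΔX + cos λ·ΔY = −(0.806819)·(-413.3) + (-0.590799)·(-520.9) = 641.21 m.

ΔE = 641 m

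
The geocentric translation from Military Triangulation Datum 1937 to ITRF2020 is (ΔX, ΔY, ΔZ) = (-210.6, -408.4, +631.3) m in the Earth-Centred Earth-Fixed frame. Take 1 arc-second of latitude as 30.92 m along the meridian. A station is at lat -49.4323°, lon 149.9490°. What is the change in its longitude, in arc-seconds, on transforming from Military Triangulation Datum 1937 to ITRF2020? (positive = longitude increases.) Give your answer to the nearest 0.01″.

Δλ = 22.82″

sin φ = -0.759638, cos φ = 0.650346, sin λ = 0.500771, cos λ = -0.865580.
East component: ΔE = −sin λ·ΔX + cos λ·ΔY = −(0.500771)(-210.6) + (-0.865580)(-408.4) = 458.97 m.
1° of latitude spans 3600 × 30.92 = 111312 m; at latitude φ, 1° of longitude spans that × cos φ = 72391.3 m, so Δλ = 458.97 / 72391.3 × 3600 = 22.824″.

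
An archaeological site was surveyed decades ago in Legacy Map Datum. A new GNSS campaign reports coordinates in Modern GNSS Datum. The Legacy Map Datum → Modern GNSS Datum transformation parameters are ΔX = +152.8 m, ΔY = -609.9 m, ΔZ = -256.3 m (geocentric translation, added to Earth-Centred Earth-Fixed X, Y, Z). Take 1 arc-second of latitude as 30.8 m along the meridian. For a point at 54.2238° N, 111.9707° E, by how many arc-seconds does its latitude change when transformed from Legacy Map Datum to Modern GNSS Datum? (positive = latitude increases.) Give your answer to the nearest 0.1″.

sin φ = 0.811307, cos φ = 0.584621, sin λ = 0.927375, cos λ = -0.374132.
North component: ΔN = −sin φ cos λ·ΔX − sin φ sin λ·ΔY + cos φ·ΔZ = −(0.811307)(-0.374132)(152.8) − (0.811307)(0.927375)(-609.9) + (0.584621)(-256.3) = 355.42 m.
1° of latitude spans 3600 × 30.80 = 110880 m, so Δφ = 355.42 / 110880 × 3600 = 11.540″.

Δφ = 11.5″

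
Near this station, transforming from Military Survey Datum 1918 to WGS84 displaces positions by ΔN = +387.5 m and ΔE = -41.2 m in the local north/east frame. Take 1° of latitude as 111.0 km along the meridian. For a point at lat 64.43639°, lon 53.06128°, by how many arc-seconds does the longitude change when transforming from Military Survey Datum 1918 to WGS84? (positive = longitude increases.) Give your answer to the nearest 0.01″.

Δλ = -3.10″

At latitude 64.43639°, cos φ = 0.431513.
1° of longitude at this latitude = 111.0 × cos φ = 47.90 km, so Δλ = -41.2 / 47897.9 = -0.0008602° = -3.097″.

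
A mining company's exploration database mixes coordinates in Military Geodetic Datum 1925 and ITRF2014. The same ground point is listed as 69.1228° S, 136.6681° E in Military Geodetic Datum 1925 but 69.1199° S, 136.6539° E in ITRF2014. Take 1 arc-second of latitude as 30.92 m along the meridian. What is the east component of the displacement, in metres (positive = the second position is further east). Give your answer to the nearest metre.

ΔE = -563 m

Δφ = -69.1199° − -69.1228° = +0.0029°; Δλ = 136.6539° − 136.6681° = -0.0142°.
1° of latitude = 3600 × 30.92 = 111312 m.
ΔN = Δφ × 111312 = 322.8 m; ΔE = Δλ × 111312 × cos(-69.1228°) = -0.0142 × 111312 × 0.356366 = -563.3 m.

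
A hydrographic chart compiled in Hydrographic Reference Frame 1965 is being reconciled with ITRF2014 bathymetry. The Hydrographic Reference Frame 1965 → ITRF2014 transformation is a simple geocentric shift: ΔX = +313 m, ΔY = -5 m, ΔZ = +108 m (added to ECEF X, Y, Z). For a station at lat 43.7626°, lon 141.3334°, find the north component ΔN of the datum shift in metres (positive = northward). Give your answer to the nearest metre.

ΔN = 249 m

At φ = 43.7626°, λ = 141.3334°: sin φ = 0.691672, cos φ = 0.722212, sin λ = 0.624788, cos λ = -0.780795.
ΔN = −sin φ cos λ·ΔX − sin φ sin λ·ΔY + cos φ·ΔZ = −(0.691672)(-0.780795)(313) − (0.691672)(0.624788)(-5) + (0.722212)(108) = 249.20 m.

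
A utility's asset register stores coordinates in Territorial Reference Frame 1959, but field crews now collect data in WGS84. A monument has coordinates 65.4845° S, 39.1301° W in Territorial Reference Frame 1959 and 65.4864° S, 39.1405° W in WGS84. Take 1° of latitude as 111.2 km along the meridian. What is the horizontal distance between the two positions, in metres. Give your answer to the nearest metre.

524 m

Δφ = -65.4864° − -65.4845° = -0.0019°; Δλ = -39.1405° − -39.1301° = -0.0104°.
ΔN = Δφ × 111200 = -211.3 m; ΔE = Δλ × 111200 × cos(-65.4845°) = -0.0104 × 111200 × 0.414939 = -479.9 m.
Distance = √(ΔE² + ΔN²) = √((-479.9)² + (-211.3)²) = 524.3 m.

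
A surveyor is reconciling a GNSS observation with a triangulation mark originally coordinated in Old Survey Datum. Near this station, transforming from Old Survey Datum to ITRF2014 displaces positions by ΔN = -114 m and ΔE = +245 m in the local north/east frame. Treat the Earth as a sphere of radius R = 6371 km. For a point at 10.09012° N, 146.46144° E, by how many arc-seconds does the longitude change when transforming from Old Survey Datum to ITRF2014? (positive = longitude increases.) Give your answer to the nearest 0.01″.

At latitude 10.09012°, cos φ = 0.984533.
One radian of longitude at latitude φ spans R cos φ, so Δλ = ΔE / (R cos φ) = 245.0 / (6371000 × 0.984533) = 3.9060e-05 rad = 8.057″.

Δλ = 8.06″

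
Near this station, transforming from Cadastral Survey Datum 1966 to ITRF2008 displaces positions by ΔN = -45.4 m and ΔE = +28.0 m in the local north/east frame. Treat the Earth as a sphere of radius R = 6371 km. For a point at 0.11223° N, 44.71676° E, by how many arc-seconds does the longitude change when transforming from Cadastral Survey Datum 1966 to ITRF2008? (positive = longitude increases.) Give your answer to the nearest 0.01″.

At latitude 0.11223°, cos φ = 0.999998.
One radian of longitude at latitude φ spans R cos φ, so Δλ = ΔE / (R cos φ) = 28.0 / (6371000 × 0.999998) = 4.3949e-06 rad = 0.907″.

Δλ = 0.91″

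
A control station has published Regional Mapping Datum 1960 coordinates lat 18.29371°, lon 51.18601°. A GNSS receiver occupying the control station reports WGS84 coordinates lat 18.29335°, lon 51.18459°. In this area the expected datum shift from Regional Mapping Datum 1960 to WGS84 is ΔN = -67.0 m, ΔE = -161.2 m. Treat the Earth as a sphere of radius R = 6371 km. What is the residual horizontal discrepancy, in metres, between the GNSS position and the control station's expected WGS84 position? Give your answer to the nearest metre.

Observed coordinate differences: Δφ = -0.00036°, Δλ = -0.00142°.
Converting to metres (1° lat = 111195 m, cos φ = 0.949460): observed ΔN = -40.0 m, observed ΔE = -149.9 m.
Subtracting the expected shift leaves a residual of -40.0 − (-67.0) = 27.0 m north and -149.9 − (-161.2) = 11.3 m east.
Residual distance = √(27.0² + 11.3²) = 29.2 m.

29 m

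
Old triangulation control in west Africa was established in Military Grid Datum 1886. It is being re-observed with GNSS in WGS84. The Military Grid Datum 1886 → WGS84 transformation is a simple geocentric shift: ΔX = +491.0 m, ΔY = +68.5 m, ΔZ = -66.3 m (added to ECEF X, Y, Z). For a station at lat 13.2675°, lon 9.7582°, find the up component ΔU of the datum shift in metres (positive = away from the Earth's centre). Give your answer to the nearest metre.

ΔU = 467 m

At φ = 13.2675°, λ = 9.7582°: sin φ = 0.229498, cos φ = 0.973309, sin λ = 0.169491, cos λ = 0.985532.
ΔU = cos φ cos λ·ΔX + cos φ sin λ·ΔY + sin φ·ΔZ = (0.973309)(0.985532)(491.0) + (0.973309)(0.169491)(68.5) + (0.229498)(-66.3) = 467.07 m.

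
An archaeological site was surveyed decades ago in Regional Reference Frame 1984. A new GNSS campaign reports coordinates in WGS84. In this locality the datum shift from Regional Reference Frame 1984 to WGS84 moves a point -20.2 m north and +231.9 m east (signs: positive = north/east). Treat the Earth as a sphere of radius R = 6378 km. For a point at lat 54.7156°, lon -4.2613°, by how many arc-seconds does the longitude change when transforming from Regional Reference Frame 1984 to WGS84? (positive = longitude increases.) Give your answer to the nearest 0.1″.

Δλ = 13.0″

At latitude 54.7156°, cos φ = 0.577635.
One radian of longitude at latitude φ spans R cos φ, so Δλ = ΔE / (R cos φ) = 231.9 / (6378000 × 0.577635) = 6.2945e-05 rad = 12.983″.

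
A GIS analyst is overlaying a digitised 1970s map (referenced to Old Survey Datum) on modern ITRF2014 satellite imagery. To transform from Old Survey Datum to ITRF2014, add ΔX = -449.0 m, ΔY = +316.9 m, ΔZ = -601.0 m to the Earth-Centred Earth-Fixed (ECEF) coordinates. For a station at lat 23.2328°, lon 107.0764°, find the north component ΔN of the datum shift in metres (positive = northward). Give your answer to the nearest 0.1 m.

ΔN = -723.8 m

The local north axis is (−sin φ cos λ, −sin φ sin λ, cos φ), giving ΔN = -52.010 − 119.496 − 552.265 = -723.77 m.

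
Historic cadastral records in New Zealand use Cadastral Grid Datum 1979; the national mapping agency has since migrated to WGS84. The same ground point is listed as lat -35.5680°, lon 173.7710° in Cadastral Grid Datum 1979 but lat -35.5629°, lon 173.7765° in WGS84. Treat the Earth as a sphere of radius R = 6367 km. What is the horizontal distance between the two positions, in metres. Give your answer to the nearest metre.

754 m

Δφ = -35.5629° − -35.5680° = +0.0051°; Δλ = 173.7765° − 173.7710° = +0.0055°.
1° along a meridian = πR/180 = 111125 m.
ΔN = Δφ × 111125 = 566.7 m; ΔE = Δλ × 111125 × cos(-35.5680°) = +0.0055 × 111125 × 0.813426 = 497.2 m.
Distance = √(ΔE² + ΔN²) = √(497.2² + 566.7²) = 753.9 m.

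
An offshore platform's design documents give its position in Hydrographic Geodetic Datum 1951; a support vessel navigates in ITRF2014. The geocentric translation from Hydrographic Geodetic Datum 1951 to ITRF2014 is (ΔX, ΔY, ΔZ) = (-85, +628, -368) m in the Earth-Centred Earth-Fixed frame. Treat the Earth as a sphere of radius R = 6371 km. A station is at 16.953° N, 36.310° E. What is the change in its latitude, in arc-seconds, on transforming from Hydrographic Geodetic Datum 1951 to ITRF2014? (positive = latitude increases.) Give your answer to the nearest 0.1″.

Δφ = -14.3″

sin φ = 0.291587, cos φ = 0.956544, sin λ = 0.592154, cos λ = 0.805825.
North component: ΔN = −sin φ cos λ·ΔX − sin φ sin λ·ΔY + cos φ·ΔZ = −(0.291587)(0.805825)(-85) − (0.291587)(0.592154)(628) + (0.956544)(-368) = -440.47 m.
1° of latitude spans πR/180 = 111195 m, so Δφ = -440.47 / 111195 × 3600 = -14.260″.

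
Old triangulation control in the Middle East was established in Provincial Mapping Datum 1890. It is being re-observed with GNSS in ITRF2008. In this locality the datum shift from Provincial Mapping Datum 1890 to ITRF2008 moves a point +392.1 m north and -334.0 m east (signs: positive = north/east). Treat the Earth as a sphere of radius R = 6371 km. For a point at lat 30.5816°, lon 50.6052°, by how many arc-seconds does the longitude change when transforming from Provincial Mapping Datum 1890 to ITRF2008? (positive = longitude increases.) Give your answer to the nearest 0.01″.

At latitude 30.5816°, cos φ = 0.860905.
One radian of longitude at latitude φ spans R cos φ, so Δλ = ΔE / (R cos φ) = -334.0 / (6371000 × 0.860905) = -6.0895e-05 rad = -12.561″.

Δλ = -12.56″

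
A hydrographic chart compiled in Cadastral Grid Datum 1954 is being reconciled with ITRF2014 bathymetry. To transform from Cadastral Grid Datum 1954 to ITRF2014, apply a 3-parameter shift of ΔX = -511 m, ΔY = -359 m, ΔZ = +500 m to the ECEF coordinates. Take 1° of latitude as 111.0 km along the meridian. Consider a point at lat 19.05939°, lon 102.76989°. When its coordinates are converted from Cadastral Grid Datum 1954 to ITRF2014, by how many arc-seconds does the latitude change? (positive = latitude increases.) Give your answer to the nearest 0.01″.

Δφ = 17.84″

sin φ = 0.326548, cos φ = 0.945181, sin λ = 0.975266, cos λ = -0.221036.
North component: ΔN = −sin φ cos λ·ΔX − sin φ sin λ·ΔY + cos φ·ΔZ = −(0.326548)(-0.221036)(-511) − (0.326548)(0.975266)(-359) + (0.945181)(500) = 550.04 m.
1° of latitude spans 111000 m, so Δφ = 550.04 / 111000 × 3600 = 17.839″.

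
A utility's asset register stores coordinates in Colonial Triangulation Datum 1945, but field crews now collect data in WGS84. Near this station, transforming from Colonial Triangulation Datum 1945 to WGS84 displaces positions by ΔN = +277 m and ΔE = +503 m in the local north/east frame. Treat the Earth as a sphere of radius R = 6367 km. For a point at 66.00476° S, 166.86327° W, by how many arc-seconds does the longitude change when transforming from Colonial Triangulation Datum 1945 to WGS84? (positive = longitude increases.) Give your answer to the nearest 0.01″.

At latitude -66.00476°, cos φ = 0.406661.
One radian of longitude at latitude φ spans R cos φ, so Δλ = ΔE / (R cos φ) = 503.0 / (6367000 × 0.406661) = 1.9427e-04 rad = 40.071″.

Δλ = 40.07″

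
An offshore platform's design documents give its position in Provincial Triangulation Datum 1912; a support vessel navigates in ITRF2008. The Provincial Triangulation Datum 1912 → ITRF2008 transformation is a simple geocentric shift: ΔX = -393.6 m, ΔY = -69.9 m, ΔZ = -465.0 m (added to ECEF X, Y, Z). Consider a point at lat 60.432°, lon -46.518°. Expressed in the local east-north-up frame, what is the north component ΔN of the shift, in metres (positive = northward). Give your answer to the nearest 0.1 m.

The local north axis is (−sin φ cos λ, −sin φ sin λ, cos φ), giving ΔN = 235.574 − 44.114 − 229.457 = -38.00 m.

ΔN = -38.0 m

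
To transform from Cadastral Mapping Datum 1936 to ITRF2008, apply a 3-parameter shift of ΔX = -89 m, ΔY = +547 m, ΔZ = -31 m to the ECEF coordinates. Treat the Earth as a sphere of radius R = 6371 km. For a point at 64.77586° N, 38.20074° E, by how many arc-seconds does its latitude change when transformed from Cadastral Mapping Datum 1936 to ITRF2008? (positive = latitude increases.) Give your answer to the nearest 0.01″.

Δφ = -8.29″

sin φ = 0.904648, cos φ = 0.426160, sin λ = 0.618419, cos λ = 0.785849.
North component: ΔN = −sin φ cos λ·ΔX − sin φ sin λ·ΔY + cos φ·ΔZ = −(0.904648)(0.785849)(-89) − (0.904648)(0.618419)(547) + (0.426160)(-31) = -255.96 m.
1° of latitude spans πR/180 = 111195 m, so Δφ = -255.96 / 111195 × 3600 = -8.287″.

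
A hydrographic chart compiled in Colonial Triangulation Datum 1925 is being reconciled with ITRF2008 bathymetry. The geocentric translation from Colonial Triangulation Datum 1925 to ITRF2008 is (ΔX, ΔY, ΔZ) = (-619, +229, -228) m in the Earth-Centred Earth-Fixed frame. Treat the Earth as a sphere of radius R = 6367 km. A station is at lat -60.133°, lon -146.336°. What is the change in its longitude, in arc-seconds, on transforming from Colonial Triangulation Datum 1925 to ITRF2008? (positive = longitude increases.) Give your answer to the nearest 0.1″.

Δλ = -34.7″

sin φ = -0.867184, cos φ = 0.497988, sin λ = -0.554322, cos λ = -0.832303.
East component: ΔE = −sin λ·ΔX + cos λ·ΔY = −(-0.554322)(-619) + (-0.832303)(229) = -533.72 m.
1° of latitude spans πR/180 = 111125 m; at latitude φ, 1° of longitude spans that × cos φ = 55339.0 m, so Δλ = -533.72 / 55339.0 × 3600 = -34.721″.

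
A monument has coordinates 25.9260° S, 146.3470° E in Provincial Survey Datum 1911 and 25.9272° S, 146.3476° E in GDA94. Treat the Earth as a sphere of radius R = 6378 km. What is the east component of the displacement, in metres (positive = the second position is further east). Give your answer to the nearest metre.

ΔE = 60 m

Δφ = -25.9272° − -25.9260° = -0.0012°; Δλ = 146.3476° − 146.3470° = +0.0006°.
1° along a meridian = πR/180 = 111317 m.
ΔN = Δφ × 111317 = -133.6 m; ΔE = Δλ × 111317 × cos(-25.9260°) = +0.0006 × 111317 × 0.899359 = 60.1 m.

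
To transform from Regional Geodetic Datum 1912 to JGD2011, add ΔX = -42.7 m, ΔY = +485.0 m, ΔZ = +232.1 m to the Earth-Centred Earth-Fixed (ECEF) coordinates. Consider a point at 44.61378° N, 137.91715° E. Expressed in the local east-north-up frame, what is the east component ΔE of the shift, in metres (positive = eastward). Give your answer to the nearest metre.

ΔE = -331 m

At φ = 44.61378°, λ = 137.91715°: sin φ = 0.702324, cos φ = 0.711857, sin λ = 0.670204, cos λ = -0.742176.
ΔE = −sin λ·ΔX + cos λ·ΔY = −(0.670204)·(-42.7) + (-0.742176)·(485.0) = -331.34 m.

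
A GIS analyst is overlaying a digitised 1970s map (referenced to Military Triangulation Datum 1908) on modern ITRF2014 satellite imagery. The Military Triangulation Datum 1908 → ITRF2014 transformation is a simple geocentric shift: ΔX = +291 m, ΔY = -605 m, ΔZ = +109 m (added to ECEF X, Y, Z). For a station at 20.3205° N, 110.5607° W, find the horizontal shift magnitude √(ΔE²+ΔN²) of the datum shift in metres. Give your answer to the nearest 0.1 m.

The local east axis at (φ, λ) is (−sin λ, cos λ, 0), so ΔE = −sin(-110.5607°)·291 + cos(-110.5607°)·(-605) = 484.94 m.
The local north axis is (−sin φ cos λ, −sin φ sin λ, cos φ), giving ΔN = 35.491 − 196.716 + 102.216 = -59.01 m.
Horizontal magnitude = √(ΔE² + ΔN²) = √(484.94² + (-59.01)²) = 488.52 m.

488.5 m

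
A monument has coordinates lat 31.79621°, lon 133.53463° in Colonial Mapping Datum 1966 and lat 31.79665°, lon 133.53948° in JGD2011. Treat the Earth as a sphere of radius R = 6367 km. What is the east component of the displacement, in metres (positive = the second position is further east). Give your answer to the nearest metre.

Δφ = 31.79665° − 31.79621° = +0.00044°; Δλ = 133.53948° − 133.53463° = +0.00485°.
1° along a meridian = πR/180 = 111125 m.
ΔN = Δφ × 111125 = 48.9 m; ΔE = Δλ × 111125 × cos(31.79621°) = +0.00485 × 111125 × 0.849928 = 458.1 m.

ΔE = 458 m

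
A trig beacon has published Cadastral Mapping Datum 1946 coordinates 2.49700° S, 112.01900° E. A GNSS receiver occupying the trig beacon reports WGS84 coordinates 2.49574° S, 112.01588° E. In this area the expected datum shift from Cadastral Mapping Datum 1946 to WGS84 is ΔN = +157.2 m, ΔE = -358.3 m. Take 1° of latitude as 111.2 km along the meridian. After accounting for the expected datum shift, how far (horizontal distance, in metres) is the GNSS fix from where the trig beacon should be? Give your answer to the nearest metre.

Observed coordinate differences: Δφ = +0.00126°, Δλ = -0.00312°.
Converting to metres (1° lat = 111200 m, cos φ = 0.999051): observed ΔN = 140.1 m, observed ΔE = -346.6 m.
Subtracting the expected shift leaves a residual of 140.1 − (157.2) = -17.1 m north and -346.6 − (-358.3) = 11.7 m east.
Residual distance = √((-17.1)² + 11.7²) = 20.7 m.

21 m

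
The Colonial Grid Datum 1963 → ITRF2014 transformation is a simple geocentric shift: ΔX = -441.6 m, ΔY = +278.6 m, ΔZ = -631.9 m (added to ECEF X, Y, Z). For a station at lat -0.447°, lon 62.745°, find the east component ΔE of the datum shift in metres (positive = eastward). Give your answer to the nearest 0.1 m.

ΔE = 520.2 m

At φ = -0.447°, λ = 62.745°: sin φ = -0.007802, cos φ = 0.999970, sin λ = 0.888977, cos λ = 0.457951.
ΔE = −sin λ·ΔX + cos λ·ΔY = −(0.888977)·(-441.6) + (0.457951)·(278.6) = 520.16 m.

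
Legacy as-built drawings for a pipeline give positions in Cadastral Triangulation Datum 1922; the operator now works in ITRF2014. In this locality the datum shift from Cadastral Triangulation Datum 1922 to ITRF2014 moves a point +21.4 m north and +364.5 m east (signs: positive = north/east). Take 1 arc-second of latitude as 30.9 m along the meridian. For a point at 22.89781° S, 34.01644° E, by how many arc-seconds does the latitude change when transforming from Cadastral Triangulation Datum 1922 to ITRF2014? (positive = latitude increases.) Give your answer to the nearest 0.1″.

1″ of latitude = 30.90 m, so Δφ = 21.4 / 30.90 = 0.693″.

Δφ = 0.7″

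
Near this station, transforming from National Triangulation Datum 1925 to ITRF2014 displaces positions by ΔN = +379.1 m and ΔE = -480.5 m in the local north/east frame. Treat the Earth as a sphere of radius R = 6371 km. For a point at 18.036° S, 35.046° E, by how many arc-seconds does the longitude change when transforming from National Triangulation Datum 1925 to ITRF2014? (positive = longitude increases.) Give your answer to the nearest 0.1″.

Δλ = -16.4″

At latitude -18.036°, cos φ = 0.950862.
One radian of longitude at latitude φ spans R cos φ, so Δλ = ΔE / (R cos φ) = -480.5 / (6371000 × 0.950862) = -7.9317e-05 rad = -16.360″.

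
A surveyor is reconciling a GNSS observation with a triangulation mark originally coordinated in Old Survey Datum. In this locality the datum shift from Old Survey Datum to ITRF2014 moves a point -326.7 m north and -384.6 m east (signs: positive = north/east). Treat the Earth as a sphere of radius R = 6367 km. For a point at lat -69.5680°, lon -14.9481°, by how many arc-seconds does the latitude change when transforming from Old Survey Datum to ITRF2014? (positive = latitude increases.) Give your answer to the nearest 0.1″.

On a sphere of radius R, 1 rad of latitude = R, so Δφ = ΔN / R = -326.7 / 6367000 = -5.1311e-05 rad = -10.584″.

Δφ = -10.6″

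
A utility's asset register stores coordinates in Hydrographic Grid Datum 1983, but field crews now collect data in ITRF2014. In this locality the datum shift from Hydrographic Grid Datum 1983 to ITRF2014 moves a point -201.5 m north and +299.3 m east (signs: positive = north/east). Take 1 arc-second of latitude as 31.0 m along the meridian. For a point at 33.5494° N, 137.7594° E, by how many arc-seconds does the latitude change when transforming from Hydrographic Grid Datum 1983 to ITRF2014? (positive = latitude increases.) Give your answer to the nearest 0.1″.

1″ of latitude = 31.00 m, so Δφ = -201.5 / 31.00 = -6.500″.

Δφ = -6.5″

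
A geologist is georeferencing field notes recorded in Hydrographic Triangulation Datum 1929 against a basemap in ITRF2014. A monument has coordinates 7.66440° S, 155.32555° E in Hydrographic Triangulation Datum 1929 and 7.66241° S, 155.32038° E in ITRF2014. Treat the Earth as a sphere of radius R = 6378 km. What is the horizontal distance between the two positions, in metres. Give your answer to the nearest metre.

Δφ = -7.66241° − -7.66440° = +0.00199°; Δλ = 155.32038° − 155.32555° = -0.00517°.
1° along a meridian = πR/180 = 111317 m.
ΔN = Δφ × 111317 = 221.5 m; ΔE = Δλ × 111317 × cos(-7.66440°) = -0.00517 × 111317 × 0.991066 = -570.4 m.
Distance = √(ΔE² + ΔN²) = √((-570.4)² + 221.5²) = 611.9 m.

612 m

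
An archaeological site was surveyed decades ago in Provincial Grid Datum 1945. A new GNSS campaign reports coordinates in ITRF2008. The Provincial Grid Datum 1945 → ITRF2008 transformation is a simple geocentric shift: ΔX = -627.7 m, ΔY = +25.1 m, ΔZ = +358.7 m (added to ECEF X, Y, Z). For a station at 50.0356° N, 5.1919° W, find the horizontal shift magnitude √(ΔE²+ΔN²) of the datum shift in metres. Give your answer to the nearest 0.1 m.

At φ = 50.0356°, λ = -5.1919°: sin φ = 0.766444, cos φ = 0.642312, sin λ = -0.090492, cos λ = 0.995897.
ΔE = −sin λ·ΔX + cos λ·ΔY = −(-0.090492)·(-627.7) + (0.995897)·(25.1) = -31.80 m.
ΔN = −sin φ cos λ·ΔX − sin φ sin λ·ΔY + cos φ·ΔZ = −(0.766444)(0.995897)(-627.7) − (0.766444)(-0.090492)(25.1) + (0.642312)(358.7) = 711.26 m.
Horizontal magnitude = √(ΔE² + ΔN²) = √((-31.80)² + 711.26²) = 711.97 m.

712.0 m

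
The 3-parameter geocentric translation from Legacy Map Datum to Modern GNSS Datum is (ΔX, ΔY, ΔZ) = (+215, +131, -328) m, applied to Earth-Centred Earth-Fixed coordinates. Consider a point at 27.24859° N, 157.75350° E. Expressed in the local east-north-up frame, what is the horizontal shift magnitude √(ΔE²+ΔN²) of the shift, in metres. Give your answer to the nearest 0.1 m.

At φ = 27.24859°, λ = 157.75350°: sin φ = 0.457852, cos φ = 0.889028, sin λ = 0.378592, cos λ = -0.925564.
ΔE = −sin λ·ΔX + cos λ·ΔY = −(0.378592)·(215) + (-0.925564)·(131) = -202.65 m.
ΔN = −sin φ cos λ·ΔX − sin φ sin λ·ΔY + cos φ·ΔZ = −(0.457852)(-0.925564)(215) − (0.457852)(0.378592)(131) + (0.889028)(-328) = -223.20 m.
Horizontal magnitude = √(ΔE² + ΔN²) = √((-202.65)² + (-223.20)²) = 301.47 m.

301.5 m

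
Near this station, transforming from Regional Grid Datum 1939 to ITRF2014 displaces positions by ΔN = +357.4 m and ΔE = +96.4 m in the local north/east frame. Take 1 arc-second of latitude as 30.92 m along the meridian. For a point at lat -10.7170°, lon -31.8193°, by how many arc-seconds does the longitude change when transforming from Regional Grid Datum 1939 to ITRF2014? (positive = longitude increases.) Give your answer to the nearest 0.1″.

Δλ = 3.2″

At latitude -10.7170°, cos φ = 0.982558.
1″ of longitude at this latitude = 30.92 × cos φ = 30.3807 m, so Δλ = 96.4 / 30.3807 = 3.173″.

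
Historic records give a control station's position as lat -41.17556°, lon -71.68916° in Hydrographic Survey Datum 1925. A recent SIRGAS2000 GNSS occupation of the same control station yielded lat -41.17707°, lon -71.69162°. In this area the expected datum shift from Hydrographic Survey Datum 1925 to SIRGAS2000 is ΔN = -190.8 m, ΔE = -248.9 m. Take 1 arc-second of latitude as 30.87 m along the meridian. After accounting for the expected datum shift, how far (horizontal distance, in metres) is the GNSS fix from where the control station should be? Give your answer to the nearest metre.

Observed coordinate differences: Δφ = -0.00151°, Δλ = -0.00246°.
Converting to metres (1° lat = 111132 m, cos φ = 0.752696): observed ΔN = -167.8 m, observed ΔE = -205.8 m.
Subtracting the expected shift leaves a residual of -167.8 − (-190.8) = 23.0 m north and -205.8 − (-248.9) = 43.1 m east.
Residual distance = √(23.0² + 43.1²) = 48.9 m.

49 m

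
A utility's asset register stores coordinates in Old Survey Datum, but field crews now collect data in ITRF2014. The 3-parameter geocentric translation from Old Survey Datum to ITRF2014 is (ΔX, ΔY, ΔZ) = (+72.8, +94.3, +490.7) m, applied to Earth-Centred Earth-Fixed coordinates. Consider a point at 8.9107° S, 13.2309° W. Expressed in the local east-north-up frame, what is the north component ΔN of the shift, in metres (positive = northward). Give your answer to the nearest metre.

The local north axis is (−sin φ cos λ, −sin φ sin λ, cos φ), giving ΔN = 10.977 − 3.343 + 484.778 = 492.41 m.

ΔN = 492 m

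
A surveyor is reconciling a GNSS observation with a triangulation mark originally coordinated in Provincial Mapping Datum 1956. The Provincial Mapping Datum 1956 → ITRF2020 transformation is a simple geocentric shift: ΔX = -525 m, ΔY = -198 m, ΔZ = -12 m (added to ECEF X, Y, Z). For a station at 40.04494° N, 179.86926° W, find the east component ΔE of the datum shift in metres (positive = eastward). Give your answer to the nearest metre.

ΔE = 197 m

At φ = 40.04494°, λ = -179.86926°: sin φ = 0.643388, cos φ = 0.765540, sin λ = -0.002282, cos λ = -0.999997.
ΔE = −sin λ·ΔX + cos λ·ΔY = −(-0.002282)·(-525) + (-0.999997)·(-198) = 196.80 m.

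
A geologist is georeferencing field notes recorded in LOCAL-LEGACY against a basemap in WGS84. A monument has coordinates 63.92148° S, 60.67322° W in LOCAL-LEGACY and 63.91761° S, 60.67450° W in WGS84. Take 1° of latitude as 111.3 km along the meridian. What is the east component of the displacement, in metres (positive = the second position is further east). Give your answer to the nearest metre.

Δφ = -63.91761° − -63.92148° = +0.00387°; Δλ = -60.67450° − -60.67322° = -0.00128°.
ΔN = Δφ × 111300 = 430.7 m; ΔE = Δλ × 111300 × cos(-63.92148°) = -0.00128 × 111300 × 0.439602 = -62.6 m.

ΔE = -63 m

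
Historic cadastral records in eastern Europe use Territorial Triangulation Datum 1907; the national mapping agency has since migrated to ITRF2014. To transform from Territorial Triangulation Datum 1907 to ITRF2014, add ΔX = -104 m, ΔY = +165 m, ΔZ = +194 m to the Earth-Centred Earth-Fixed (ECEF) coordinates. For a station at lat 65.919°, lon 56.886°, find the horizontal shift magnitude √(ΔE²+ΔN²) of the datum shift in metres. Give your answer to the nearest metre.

177 m

The local east axis at (φ, λ) is (−sin λ, cos λ, 0), so ΔE = −sin(56.886°)·(-104) + cos(56.886°)·165 = 177.25 m.
The local north axis is (−sin φ cos λ, −sin φ sin λ, cos φ), giving ΔN = 51.871 − 126.174 + 79.157 = 4.85 m.
Horizontal magnitude = √(ΔE² + ΔN²) = √(177.25² + 4.85²) = 177.32 m.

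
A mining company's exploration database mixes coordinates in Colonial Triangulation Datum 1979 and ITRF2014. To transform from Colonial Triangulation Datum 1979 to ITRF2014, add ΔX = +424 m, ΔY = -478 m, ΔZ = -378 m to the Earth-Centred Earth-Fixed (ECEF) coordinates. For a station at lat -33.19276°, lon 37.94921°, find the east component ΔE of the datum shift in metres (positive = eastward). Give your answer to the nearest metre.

ΔE = -638 m

At φ = -33.19276°, λ = 37.94921°: sin φ = -0.547457, cos φ = 0.836833, sin λ = 0.614963, cos λ = 0.788556.
ΔE = −sin λ·ΔX + cos λ·ΔY = −(0.614963)·(424) + (0.788556)·(-478) = -637.67 m.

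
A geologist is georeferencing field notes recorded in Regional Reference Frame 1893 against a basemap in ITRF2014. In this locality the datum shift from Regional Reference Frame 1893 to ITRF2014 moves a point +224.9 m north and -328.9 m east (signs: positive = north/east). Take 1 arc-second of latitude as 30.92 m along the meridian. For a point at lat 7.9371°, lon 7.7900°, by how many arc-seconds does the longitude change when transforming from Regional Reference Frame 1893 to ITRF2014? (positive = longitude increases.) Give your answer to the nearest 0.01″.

At latitude 7.9371°, cos φ = 0.990420.
1″ of longitude at this latitude = 30.92 × cos φ = 30.6238 m, so Δλ = -328.9 / 30.6238 = -10.740″.

Δλ = -10.74″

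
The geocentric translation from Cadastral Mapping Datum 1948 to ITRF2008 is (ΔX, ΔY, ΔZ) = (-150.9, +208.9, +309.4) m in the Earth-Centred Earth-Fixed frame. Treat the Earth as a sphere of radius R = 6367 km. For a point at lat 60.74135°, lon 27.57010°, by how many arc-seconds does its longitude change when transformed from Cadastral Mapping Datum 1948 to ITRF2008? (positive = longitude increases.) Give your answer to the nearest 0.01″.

sin φ = 0.872422, cos φ = 0.488753, sin λ = 0.462834, cos λ = 0.886445.
East component: ΔE = −sin λ·ΔX + cos λ·ΔY = −(0.462834)(-150.9) + (0.886445)(208.9) = 255.02 m.
1° of latitude spans πR/180 = 111125 m; at latitude φ, 1° of longitude spans that × cos φ = 54312.7 m, so Δλ = 255.02 / 54312.7 × 3600 = 16.903″.

Δλ = 16.90″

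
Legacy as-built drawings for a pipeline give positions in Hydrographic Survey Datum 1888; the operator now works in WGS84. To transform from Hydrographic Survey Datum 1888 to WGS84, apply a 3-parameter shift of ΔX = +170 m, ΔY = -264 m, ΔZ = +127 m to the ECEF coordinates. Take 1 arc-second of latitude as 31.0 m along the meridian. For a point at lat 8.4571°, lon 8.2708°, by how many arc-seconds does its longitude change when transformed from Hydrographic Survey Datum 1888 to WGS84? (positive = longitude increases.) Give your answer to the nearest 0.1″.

Δλ = -9.3″

sin φ = 0.147069, cos φ = 0.989126, sin λ = 0.143852, cos λ = 0.989599.
East component: ΔE = −sin λ·ΔX + cos λ·ΔY = −(0.143852)(170) + (0.989599)(-264) = -285.71 m.
1° of latitude spans 3600 × 31.00 = 111600 m; at latitude φ, 1° of longitude spans that × cos φ = 110386.5 m, so Δλ = -285.71 / 110386.5 × 3600 = -9.318″.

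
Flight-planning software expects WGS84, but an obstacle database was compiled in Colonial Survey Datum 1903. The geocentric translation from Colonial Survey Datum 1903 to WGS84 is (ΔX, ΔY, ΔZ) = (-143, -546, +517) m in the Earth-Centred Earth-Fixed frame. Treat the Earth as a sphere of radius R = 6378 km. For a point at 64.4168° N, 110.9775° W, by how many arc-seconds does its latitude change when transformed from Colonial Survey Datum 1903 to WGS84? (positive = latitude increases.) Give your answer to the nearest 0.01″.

Δφ = -9.14″

sin φ = 0.901959, cos φ = 0.431821, sin λ = -0.933721, cos λ = -0.358001.
North component: ΔN = −sin φ cos λ·ΔX − sin φ sin λ·ΔY + cos φ·ΔZ = −(0.901959)(-0.358001)(-143) − (0.901959)(-0.933721)(-546) + (0.431821)(517) = -282.75 m.
1° of latitude spans πR/180 = 111317 m, so Δφ = -282.75 / 111317 × 3600 = -9.144″.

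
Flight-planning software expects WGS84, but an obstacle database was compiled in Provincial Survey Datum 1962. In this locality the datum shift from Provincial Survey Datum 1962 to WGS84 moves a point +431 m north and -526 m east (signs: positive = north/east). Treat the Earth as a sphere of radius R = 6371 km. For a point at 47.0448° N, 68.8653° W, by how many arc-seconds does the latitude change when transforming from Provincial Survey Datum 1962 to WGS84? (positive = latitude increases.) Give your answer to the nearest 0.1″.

Δφ = 14.0″

On a sphere of radius R, 1 rad of latitude = R, so Δφ = ΔN / R = 431.0 / 6371000 = 6.7650e-05 rad = 13.954″.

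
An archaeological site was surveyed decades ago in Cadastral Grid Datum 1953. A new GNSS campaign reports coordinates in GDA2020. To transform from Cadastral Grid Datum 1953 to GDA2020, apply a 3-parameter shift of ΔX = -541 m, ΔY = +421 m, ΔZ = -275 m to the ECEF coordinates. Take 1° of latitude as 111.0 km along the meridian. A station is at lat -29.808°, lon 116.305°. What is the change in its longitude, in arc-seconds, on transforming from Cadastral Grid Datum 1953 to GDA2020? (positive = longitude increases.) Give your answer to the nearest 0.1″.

Δλ = 11.2″

sin φ = -0.497095, cos φ = 0.867696, sin λ = 0.896448, cos λ = -0.443149.
East component: ΔE = −sin λ·ΔX + cos λ·ΔY = −(0.896448)(-541) + (-0.443149)(421) = 298.41 m.
1° of latitude spans 111000 m; at latitude φ, 1° of longitude spans that × cos φ = 96314.3 m, so Δλ = 298.41 / 96314.3 × 3600 = 11.154″.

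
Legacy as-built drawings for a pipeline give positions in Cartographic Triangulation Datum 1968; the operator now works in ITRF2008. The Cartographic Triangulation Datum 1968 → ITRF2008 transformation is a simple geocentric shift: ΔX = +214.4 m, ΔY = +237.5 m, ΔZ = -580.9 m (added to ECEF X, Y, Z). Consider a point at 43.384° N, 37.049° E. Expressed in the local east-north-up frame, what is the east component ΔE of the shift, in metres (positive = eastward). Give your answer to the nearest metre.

At φ = 43.384°, λ = 37.049°: sin φ = 0.686885, cos φ = 0.726767, sin λ = 0.602498, cos λ = 0.798121.
ΔE = −sin λ·ΔX + cos λ·ΔY = −(0.602498)·(214.4) + (0.798121)·(237.5) = 60.38 m.

ΔE = 60 m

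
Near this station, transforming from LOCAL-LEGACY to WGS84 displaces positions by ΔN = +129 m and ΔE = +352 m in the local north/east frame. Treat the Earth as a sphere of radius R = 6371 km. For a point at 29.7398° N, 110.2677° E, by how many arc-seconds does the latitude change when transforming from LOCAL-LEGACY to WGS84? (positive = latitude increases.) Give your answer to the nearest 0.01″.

On a sphere of radius R, 1 rad of latitude = R, so Δφ = ΔN / R = 129.0 / 6371000 = 2.0248e-05 rad = 4.176″.

Δφ = 4.18″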